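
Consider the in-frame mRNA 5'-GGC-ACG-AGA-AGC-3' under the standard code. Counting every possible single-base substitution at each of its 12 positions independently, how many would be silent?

Codon 1 (GGC, Gly): 3 synonymous substitutions.
Codon 2 (ACG, Thr): 3 synonymous substitutions.
Codon 3 (AGA, Arg): 2 synonymous substitutions.
Codon 4 (AGC, Ser): 1 synonymous substitution.
Total: 3 + 3 + 2 + 1 = 9.

9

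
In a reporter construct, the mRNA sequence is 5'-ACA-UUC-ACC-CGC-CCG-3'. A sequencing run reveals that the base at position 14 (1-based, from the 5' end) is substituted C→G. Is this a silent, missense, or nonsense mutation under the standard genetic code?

Position 14 falls in codon 5: CCG → Pro.
After the substitution the codon is CGG → Arg.
Pro ≠ Arg, so this is a missense mutation.

missense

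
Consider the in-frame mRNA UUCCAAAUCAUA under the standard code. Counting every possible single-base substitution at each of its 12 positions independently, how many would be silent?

6

Codon 1 (UUC, Phe): 1 synonymous substitution.
Codon 2 (CAA, Gln): 1 synonymous substitution.
Codon 3 (AUC, Ile): 2 synonymous substitutions.
Codon 4 (AUA, Ile): 2 synonymous substitutions.
Total: 1 + 1 + 2 + 2 = 6.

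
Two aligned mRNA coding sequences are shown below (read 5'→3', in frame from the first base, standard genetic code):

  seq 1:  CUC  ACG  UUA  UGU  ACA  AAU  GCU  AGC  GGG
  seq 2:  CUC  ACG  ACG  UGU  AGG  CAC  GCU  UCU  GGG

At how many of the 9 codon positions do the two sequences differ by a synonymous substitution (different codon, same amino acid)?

Codon 1: CUC Leu / CUC Leu — identical.
Codon 2: ACG Thr / ACG Thr — identical.
Codon 3: UUA Leu / ACG Thr — nonsynonymous.
Codon 4: UGU Cys / UGU Cys — identical.
Codon 5: ACA Thr / AGG Arg — nonsynonymous.
Codon 6: AAU Asn / CAC His — nonsynonymous.
Codon 7: GCU Ala / GCU Ala — identical.
Codon 8: AGC Ser / UCU Ser — synonymous.
Codon 9: GGG Gly / GGG Gly — identical.
Synonymous differences: 1.

1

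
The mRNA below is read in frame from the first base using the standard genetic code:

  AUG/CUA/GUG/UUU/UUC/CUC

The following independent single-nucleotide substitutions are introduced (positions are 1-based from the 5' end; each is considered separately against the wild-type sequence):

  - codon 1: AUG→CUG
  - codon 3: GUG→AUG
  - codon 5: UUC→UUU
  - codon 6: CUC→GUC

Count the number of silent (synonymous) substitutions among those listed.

Codon 1: AUG (Met) → CUG (Leu) — missense.
Codon 3: GUG (Val) → AUG (Met) — missense.
Codon 5: UUC (Phe) → UUU (Phe) — synonymous.
Codon 6: CUC (Leu) → GUC (Val) — missense.
Synonymous: 1 of 4.

1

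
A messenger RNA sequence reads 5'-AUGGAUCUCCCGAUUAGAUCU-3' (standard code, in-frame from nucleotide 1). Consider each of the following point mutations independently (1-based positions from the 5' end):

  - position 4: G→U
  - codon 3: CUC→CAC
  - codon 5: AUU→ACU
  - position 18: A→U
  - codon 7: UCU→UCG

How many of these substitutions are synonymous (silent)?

Codon 2: GAU (Asp) → UAU (Tyr) — missense.
Codon 3: CUC (Leu) → CAC (His) — missense.
Codon 5: AUU (Ile) → ACU (Thr) — missense.
Codon 6: AGA (Arg) → AGU (Ser) — missense.
Codon 7: UCU (Ser) → UCG (Ser) — synonymous.
Synonymous: 1 of 5.

1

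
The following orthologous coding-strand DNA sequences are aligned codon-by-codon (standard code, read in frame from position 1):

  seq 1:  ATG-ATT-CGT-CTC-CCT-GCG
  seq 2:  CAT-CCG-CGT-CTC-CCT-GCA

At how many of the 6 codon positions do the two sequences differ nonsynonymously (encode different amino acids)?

2

Codon 1: ATG Met / CAT His — nonsynonymous.
Codon 2: ATT Ile / CCG Pro — nonsynonymous.
Codon 3: CGT Arg / CGT Arg — identical.
Codon 4: CTC Leu / CTC Leu — identical.
Codon 5: CCT Pro / CCT Pro — identical.
Codon 6: GCG Ala / GCA Ala — synonymous.
Nonsynonymous differences: 2.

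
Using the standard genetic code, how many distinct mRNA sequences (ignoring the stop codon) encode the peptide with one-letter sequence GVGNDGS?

Gly: 4 codons.
Val: 4 codons.
Gly: 4 codons.
Asn: 2 codons.
Asp: 2 codons.
Gly: 4 codons.
Ser: 6 codons.
4 × 4 × 4 × 2 × 2 × 4 × 6 = 6144.

6144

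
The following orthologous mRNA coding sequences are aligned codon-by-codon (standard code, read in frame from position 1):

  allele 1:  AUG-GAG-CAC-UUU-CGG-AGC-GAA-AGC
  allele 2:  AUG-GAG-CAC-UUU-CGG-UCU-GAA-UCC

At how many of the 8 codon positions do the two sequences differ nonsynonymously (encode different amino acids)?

Codon 1: AUG Met / AUG Met — identical.
Codon 2: GAG Glu / GAG Glu — identical.
Codon 3: CAC His / CAC His — identical.
Codon 4: UUU Phe / UUU Phe — identical.
Codon 5: CGG Arg / CGG Arg — identical.
Codon 6: AGC Ser / UCU Ser — synonymous.
Codon 7: GAA Glu / GAA Glu — identical.
Codon 8: AGC Ser / UCC Ser — synonymous.
Nonsynonymous differences: 0.

0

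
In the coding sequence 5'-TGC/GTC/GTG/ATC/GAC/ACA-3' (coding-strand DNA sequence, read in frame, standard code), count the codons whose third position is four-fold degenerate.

Codon 1 TGC (Cys): third position 2-fold.
Codon 2 GTC (Val): third position 4-fold.
Codon 3 GTG (Val): third position 4-fold.
Codon 4 ATC (Ile): third position 3-fold.
Codon 5 GAC (Asp): third position 2-fold.
Codon 6 ACA (Thr): third position 4-fold.
Four-fold degenerate third positions: 3.

3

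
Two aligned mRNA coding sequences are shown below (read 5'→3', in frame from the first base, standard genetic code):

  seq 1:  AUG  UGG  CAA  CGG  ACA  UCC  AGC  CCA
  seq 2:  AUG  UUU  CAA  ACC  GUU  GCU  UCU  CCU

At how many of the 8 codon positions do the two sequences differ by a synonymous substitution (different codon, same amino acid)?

2

Codon 1: AUG Met / AUG Met — identical.
Codon 2: UGG Trp / UUU Phe — nonsynonymous.
Codon 3: CAA Gln / CAA Gln — identical.
Codon 4: CGG Arg / ACC Thr — nonsynonymous.
Codon 5: ACA Thr / GUU Val — nonsynonymous.
Codon 6: UCC Ser / GCU Ala — nonsynonymous.
Codon 7: AGC Ser / UCU Ser — synonymous.
Codon 8: CCA Pro / CCU Pro — synonymous.
Synonymous differences: 2.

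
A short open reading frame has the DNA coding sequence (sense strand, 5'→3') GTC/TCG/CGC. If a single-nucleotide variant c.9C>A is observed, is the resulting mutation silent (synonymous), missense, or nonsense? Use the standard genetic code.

Position 9 falls in codon 3: CGC → Arg.
After the substitution the codon is CGA → Arg.
Both encode Arg, so the change is synonymous.

silent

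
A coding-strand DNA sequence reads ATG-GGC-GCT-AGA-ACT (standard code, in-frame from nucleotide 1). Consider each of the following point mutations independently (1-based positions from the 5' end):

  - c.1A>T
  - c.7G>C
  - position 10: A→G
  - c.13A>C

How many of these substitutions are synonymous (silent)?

0

Codon 1: ATG (Met) → TTG (Leu) — missense.
Codon 3: GCT (Ala) → CCT (Pro) — missense.
Codon 4: AGA (Arg) → GGA (Gly) — missense.
Codon 5: ACT (Thr) → CCT (Pro) — missense.
Synonymous: 0 of 4.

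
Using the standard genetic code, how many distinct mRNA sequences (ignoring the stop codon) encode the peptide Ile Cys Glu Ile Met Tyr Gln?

144

Ile: 3 codons.
Cys: 2 codons.
Glu: 2 codons.
Ile: 3 codons.
Met: 1 codon.
Tyr: 2 codons.
Gln: 2 codons.
3 × 2 × 2 × 3 × 1 × 2 × 2 = 144.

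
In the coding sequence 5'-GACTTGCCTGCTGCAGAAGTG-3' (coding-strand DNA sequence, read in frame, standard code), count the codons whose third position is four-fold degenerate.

Codon 1 GAC (Asp): third position 2-fold.
Codon 2 TTG (Leu): third position 2-fold.
Codon 3 CCT (Pro): third position 4-fold.
Codon 4 GCT (Ala): third position 4-fold.
Codon 5 GCA (Ala): third position 4-fold.
Codon 6 GAA (Glu): third position 2-fold.
Codon 7 GTG (Val): third position 4-fold.
Four-fold degenerate third positions: 4.

4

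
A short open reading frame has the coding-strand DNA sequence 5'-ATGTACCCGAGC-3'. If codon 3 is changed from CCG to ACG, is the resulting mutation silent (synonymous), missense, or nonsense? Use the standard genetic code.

missense

Position 7 falls in codon 3: CCG → Pro.
After the substitution the codon is ACG → Thr.
Pro ≠ Thr, so this is a missense mutation.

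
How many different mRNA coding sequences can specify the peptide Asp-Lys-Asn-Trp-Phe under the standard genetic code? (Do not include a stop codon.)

Asp: 2 codons.
Lys: 2 codons.
Asn: 2 codons.
Trp: 1 codon.
Phe: 2 codons.
2 × 2 × 2 × 1 × 2 = 16.

16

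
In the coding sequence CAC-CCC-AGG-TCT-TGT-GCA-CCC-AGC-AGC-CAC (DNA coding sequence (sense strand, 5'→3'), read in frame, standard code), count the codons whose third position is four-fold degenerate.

4

Codon 1 CAC (His): third position 2-fold.
Codon 2 CCC (Pro): third position 4-fold.
Codon 3 AGG (Arg): third position 2-fold.
Codon 4 TCT (Ser): third position 4-fold.
Codon 5 TGT (Cys): third position 2-fold.
Codon 6 GCA (Ala): third position 4-fold.
Codon 7 CCC (Pro): third position 4-fold.
Codon 8 AGC (Ser): third position 2-fold.
Codon 9 AGC (Ser): third position 2-fold.
Codon 10 CAC (His): third position 2-fold.
Four-fold degenerate third positions: 4.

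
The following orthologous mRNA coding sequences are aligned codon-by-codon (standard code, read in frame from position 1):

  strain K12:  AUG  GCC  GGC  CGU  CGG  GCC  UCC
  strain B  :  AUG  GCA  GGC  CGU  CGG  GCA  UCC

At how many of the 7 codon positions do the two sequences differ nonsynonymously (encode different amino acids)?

0

Codon 1: AUG Met / AUG Met — identical.
Codon 2: GCC Ala / GCA Ala — synonymous.
Codon 3: GGC Gly / GGC Gly — identical.
Codon 4: CGU Arg / CGU Arg — identical.
Codon 5: CGG Arg / CGG Arg — identical.
Codon 6: GCC Ala / GCA Ala — synonymous.
Codon 7: UCC Ser / UCC Ser — identical.
Nonsynonymous differences: 0.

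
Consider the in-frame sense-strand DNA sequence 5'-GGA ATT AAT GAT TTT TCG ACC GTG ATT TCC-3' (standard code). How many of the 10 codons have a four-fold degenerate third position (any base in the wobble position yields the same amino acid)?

5

Codon 1 GGA (Gly): third position 4-fold.
Codon 2 ATT (Ile): third position 3-fold.
Codon 3 AAT (Asn): third position 2-fold.
Codon 4 GAT (Asp): third position 2-fold.
Codon 5 TTT (Phe): third position 2-fold.
Codon 6 TCG (Ser): third position 4-fold.
Codon 7 ACC (Thr): third position 4-fold.
Codon 8 GTG (Val): third position 4-fold.
Codon 9 ATT (Ile): third position 3-fold.
Codon 10 TCC (Ser): third position 4-fold.
Four-fold degenerate third positions: 5.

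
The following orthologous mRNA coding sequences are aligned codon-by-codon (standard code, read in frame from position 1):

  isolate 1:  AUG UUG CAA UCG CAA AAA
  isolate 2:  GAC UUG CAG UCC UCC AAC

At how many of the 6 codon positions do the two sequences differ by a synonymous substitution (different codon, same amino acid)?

2

Codon 1: AUG Met / GAC Asp — nonsynonymous.
Codon 2: UUG Leu / UUG Leu — identical.
Codon 3: CAA Gln / CAG Gln — synonymous.
Codon 4: UCG Ser / UCC Ser — synonymous.
Codon 5: CAA Gln / UCC Ser — nonsynonymous.
Codon 6: AAA Lys / AAC Asn — nonsynonymous.
Synonymous differences: 2.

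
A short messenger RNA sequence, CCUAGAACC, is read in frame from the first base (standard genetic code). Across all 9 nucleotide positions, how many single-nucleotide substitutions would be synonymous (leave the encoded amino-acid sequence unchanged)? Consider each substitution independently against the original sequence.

Codon 1 (CCU, Pro): 3 synonymous substitutions.
Codon 2 (AGA, Arg): 2 synonymous substitutions.
Codon 3 (ACC, Thr): 3 synonymous substitutions.
Total: 3 + 2 + 3 = 8.

8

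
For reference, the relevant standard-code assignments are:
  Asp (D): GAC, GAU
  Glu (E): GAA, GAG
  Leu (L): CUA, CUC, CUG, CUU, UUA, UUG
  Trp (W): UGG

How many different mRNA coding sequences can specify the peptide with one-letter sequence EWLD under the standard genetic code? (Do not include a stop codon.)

24

Glu: 2 codons.
Trp: 1 codon.
Leu: 6 codons.
Asp: 2 codons.
2 × 1 × 6 × 2 = 24.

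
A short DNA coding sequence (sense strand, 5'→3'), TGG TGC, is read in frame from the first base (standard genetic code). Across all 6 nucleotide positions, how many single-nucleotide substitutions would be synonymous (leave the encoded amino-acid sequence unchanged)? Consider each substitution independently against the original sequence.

1

Codon 1 (TGG, Trp): 0 synonymous substitutions.
Codon 2 (TGC, Cys): 1 synonymous substitution.
Total: 0 + 1 = 1.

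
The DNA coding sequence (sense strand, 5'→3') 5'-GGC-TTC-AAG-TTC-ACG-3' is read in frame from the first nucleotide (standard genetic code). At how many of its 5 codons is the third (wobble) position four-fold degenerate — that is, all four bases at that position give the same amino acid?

Codon 1 GGC (Gly): third position 4-fold.
Codon 2 TTC (Phe): third position 2-fold.
Codon 3 AAG (Lys): third position 2-fold.
Codon 4 TTC (Phe): third position 2-fold.
Codon 5 ACG (Thr): third position 4-fold.
Four-fold degenerate third positions: 2.

2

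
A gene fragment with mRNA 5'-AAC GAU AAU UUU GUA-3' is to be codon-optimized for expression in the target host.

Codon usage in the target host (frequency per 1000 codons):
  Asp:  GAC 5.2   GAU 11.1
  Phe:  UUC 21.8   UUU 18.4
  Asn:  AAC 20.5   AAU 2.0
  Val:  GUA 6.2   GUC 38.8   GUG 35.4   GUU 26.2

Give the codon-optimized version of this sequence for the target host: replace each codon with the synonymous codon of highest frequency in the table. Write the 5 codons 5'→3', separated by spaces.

Codon 1 (Asn): best is AAC at 20.5.
Codon 2 (Asp): best is GAU at 11.1.
Codon 3 (Asn): best is AAC at 20.5.
Codon 4 (Phe): best is UUC at 21.8.
Codon 5 (Val): best is GUC at 38.8.

AAC GAU AAC UUC GUC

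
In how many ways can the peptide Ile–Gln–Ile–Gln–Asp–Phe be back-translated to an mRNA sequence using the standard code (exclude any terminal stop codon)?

144

Ile: 3 codons.
Gln: 2 codons.
Ile: 3 codons.
Gln: 2 codons.
Asp: 2 codons.
Phe: 2 codons.
3 × 2 × 3 × 2 × 2 × 2 = 144.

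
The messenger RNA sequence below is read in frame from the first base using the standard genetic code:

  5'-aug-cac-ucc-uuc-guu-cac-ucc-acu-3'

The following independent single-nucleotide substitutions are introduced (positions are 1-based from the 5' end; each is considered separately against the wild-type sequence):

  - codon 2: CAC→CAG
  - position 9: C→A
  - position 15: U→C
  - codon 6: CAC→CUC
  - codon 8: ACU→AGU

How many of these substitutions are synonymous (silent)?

2

Codon 2: CAC (His) → CAG (Gln) — missense.
Codon 3: UCC (Ser) → UCA (Ser) — synonymous.
Codon 5: GUU (Val) → GUC (Val) — synonymous.
Codon 6: CAC (His) → CUC (Leu) — missense.
Codon 8: ACU (Thr) → AGU (Ser) — missense.
Synonymous: 2 of 5.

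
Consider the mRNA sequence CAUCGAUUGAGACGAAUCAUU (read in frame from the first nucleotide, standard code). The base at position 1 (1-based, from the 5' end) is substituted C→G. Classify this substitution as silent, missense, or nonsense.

Position 1 falls in codon 1: CAU → His.
After the substitution the codon is GAU → Asp.
His ≠ Asp, so this is a missense mutation.

missense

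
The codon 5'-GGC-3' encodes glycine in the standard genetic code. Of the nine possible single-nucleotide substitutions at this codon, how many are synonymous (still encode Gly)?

3

Position 1: none → 0 synonymous.
Position 2: none → 0 synonymous.
Position 3: GGT, GGA, GGG → 3 synonymous.
Total: 0 + 0 + 3 = 3.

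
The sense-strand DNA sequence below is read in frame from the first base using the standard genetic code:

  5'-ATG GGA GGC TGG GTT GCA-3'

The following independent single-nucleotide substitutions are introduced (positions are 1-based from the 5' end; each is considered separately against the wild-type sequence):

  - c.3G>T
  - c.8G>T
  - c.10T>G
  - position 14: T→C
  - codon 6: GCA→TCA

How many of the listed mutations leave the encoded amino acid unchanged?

0

Codon 1: ATG (Met) → ATT (Ile) — missense.
Codon 3: GGC (Gly) → GTC (Val) — missense.
Codon 4: TGG (Trp) → GGG (Gly) — missense.
Codon 5: GTT (Val) → GCT (Ala) — missense.
Codon 6: GCA (Ala) → TCA (Ser) — missense.
Synonymous: 0 of 5.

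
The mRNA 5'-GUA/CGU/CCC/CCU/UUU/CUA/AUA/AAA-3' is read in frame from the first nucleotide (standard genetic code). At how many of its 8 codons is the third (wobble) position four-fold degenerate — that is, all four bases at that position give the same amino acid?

5

Codon 1 GUA (Val): third position 4-fold.
Codon 2 CGU (Arg): third position 4-fold.
Codon 3 CCC (Pro): third position 4-fold.
Codon 4 CCU (Pro): third position 4-fold.
Codon 5 UUU (Phe): third position 2-fold.
Codon 6 CUA (Leu): third position 4-fold.
Codon 7 AUA (Ile): third position 3-fold.
Codon 8 AAA (Lys): third position 2-fold.
Four-fold degenerate third positions: 5.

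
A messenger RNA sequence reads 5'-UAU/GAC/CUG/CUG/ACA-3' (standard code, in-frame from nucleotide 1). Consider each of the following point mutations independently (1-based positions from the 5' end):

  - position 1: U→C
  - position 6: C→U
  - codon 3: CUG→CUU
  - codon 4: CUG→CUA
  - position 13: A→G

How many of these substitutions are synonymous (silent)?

Codon 1: UAU (Tyr) → CAU (His) — missense.
Codon 2: GAC (Asp) → GAU (Asp) — synonymous.
Codon 3: CUG (Leu) → CUU (Leu) — synonymous.
Codon 4: CUG (Leu) → CUA (Leu) — synonymous.
Codon 5: ACA (Thr) → GCA (Ala) — missense.
Synonymous: 3 of 5.

3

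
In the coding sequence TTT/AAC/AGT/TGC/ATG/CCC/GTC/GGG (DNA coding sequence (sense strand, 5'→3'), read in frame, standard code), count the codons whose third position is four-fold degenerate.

Codon 1 TTT (Phe): third position 2-fold.
Codon 2 AAC (Asn): third position 2-fold.
Codon 3 AGT (Ser): third position 2-fold.
Codon 4 TGC (Cys): third position 2-fold.
Codon 5 ATG (Met): third position 1-fold.
Codon 6 CCC (Pro): third position 4-fold.
Codon 7 GTC (Val): third position 4-fold.
Codon 8 GGG (Gly): third position 4-fold.
Four-fold degenerate third positions: 3.

3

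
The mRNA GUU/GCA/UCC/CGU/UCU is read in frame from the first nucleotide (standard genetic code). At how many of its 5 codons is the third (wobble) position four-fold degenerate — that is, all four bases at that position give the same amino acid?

5

Codon 1 GUU (Val): third position 4-fold.
Codon 2 GCA (Ala): third position 4-fold.
Codon 3 UCC (Ser): third position 4-fold.
Codon 4 CGU (Arg): third position 4-fold.
Codon 5 UCU (Ser): third position 4-fold.
Four-fold degenerate third positions: 5.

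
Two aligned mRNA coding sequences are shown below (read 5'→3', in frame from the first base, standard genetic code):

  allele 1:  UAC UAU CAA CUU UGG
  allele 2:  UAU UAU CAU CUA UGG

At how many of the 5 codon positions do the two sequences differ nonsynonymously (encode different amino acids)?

Codon 1: UAC Tyr / UAU Tyr — synonymous.
Codon 2: UAU Tyr / UAU Tyr — identical.
Codon 3: CAA Gln / CAU His — nonsynonymous.
Codon 4: CUU Leu / CUA Leu — synonymous.
Codon 5: UGG Trp / UGG Trp — identical.
Nonsynonymous differences: 1.

1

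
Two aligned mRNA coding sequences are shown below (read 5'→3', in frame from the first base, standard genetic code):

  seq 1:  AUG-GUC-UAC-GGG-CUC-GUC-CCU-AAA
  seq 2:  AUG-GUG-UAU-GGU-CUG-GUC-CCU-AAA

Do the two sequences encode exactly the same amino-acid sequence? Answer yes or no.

Codon 1: AUG Met / AUG Met — identical.
Codon 2: GUC Val / GUG Val — synonymous.
Codon 3: UAC Tyr / UAU Tyr — synonymous.
Codon 4: GGG Gly / GGU Gly — synonymous.
Codon 5: CUC Leu / CUG Leu — synonymous.
Codon 6: GUC Val / GUC Val — identical.
Codon 7: CCU Pro / CCU Pro — identical.
Codon 8: AAA Lys / AAA Lys — identical.
Nonsynonymous differences: 0 → same protein.

yes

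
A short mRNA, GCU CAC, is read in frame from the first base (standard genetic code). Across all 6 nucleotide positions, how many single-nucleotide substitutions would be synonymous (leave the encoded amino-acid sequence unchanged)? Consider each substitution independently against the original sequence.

4

Codon 1 (GCU, Ala): 3 synonymous substitutions.
Codon 2 (CAC, His): 1 synonymous substitution.
Total: 3 + 1 = 4.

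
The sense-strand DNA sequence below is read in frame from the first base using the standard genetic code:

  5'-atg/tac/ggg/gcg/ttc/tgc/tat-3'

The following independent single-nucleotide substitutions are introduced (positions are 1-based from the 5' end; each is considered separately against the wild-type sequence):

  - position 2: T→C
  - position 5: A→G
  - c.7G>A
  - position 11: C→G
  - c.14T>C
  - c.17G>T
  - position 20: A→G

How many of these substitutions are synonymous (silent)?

Codon 1: ATG (Met) → ACG (Thr) — missense.
Codon 2: TAC (Tyr) → TGC (Cys) — missense.
Codon 3: GGG (Gly) → AGG (Arg) — missense.
Codon 4: GCG (Ala) → GGG (Gly) — missense.
Codon 5: TTC (Phe) → TCC (Ser) — missense.
Codon 6: TGC (Cys) → TTC (Phe) — missense.
Codon 7: TAT (Tyr) → TGT (Cys) — missense.
Synonymous: 0 of 7.

0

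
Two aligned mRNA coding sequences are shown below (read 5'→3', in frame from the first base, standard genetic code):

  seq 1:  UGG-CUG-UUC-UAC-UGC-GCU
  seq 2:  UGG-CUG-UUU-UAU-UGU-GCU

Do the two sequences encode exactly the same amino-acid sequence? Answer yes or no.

yes

Codon 1: UGG Trp / UGG Trp — identical.
Codon 2: CUG Leu / CUG Leu — identical.
Codon 3: UUC Phe / UUU Phe — synonymous.
Codon 4: UAC Tyr / UAU Tyr — synonymous.
Codon 5: UGC Cys / UGU Cys — synonymous.
Codon 6: GCU Ala / GCU Ala — identical.
Nonsynonymous differences: 0 → same protein.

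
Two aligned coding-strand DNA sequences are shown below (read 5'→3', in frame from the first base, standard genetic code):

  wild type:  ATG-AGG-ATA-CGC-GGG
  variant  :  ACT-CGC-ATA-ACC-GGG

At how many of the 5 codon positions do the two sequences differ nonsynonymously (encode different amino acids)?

2

Codon 1: ATG Met / ACT Thr — nonsynonymous.
Codon 2: AGG Arg / CGC Arg — synonymous.
Codon 3: ATA Ile / ATA Ile — identical.
Codon 4: CGC Arg / ACC Thr — nonsynonymous.
Codon 5: GGG Gly / GGG Gly — identical.
Nonsynonymous differences: 2.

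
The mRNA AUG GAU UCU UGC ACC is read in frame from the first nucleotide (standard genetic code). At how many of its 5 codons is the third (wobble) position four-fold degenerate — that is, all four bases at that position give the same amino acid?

2

Codon 1 AUG (Met): third position 1-fold.
Codon 2 GAU (Asp): third position 2-fold.
Codon 3 UCU (Ser): third position 4-fold.
Codon 4 UGC (Cys): third position 2-fold.
Codon 5 ACC (Thr): third position 4-fold.
Four-fold degenerate third positions: 2.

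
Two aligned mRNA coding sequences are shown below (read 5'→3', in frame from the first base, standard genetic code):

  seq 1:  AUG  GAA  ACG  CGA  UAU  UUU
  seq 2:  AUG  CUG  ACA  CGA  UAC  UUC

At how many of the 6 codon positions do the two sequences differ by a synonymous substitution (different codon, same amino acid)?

3

Codon 1: AUG Met / AUG Met — identical.
Codon 2: GAA Glu / CUG Leu — nonsynonymous.
Codon 3: ACG Thr / ACA Thr — synonymous.
Codon 4: CGA Arg / CGA Arg — identical.
Codon 5: UAU Tyr / UAC Tyr — synonymous.
Codon 6: UUU Phe / UUC Phe — synonymous.
Synonymous differences: 3.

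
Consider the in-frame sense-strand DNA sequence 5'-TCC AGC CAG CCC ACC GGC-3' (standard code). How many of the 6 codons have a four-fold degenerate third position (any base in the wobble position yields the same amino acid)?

Codon 1 TCC (Ser): third position 4-fold.
Codon 2 AGC (Ser): third position 2-fold.
Codon 3 CAG (Gln): third position 2-fold.
Codon 4 CCC (Pro): third position 4-fold.
Codon 5 ACC (Thr): third position 4-fold.
Codon 6 GGC (Gly): third position 4-fold.
Four-fold degenerate third positions: 4.

4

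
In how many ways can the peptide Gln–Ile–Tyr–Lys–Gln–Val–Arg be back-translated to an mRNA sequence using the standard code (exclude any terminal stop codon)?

Gln: 2 codons.
Ile: 3 codons.
Tyr: 2 codons.
Lys: 2 codons.
Gln: 2 codons.
Val: 4 codons.
Arg: 6 codons.
2 × 3 × 2 × 2 × 2 × 4 × 6 = 1152.

1152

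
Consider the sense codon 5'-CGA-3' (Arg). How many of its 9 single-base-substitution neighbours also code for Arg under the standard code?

4

Position 1: AGA → 1 synonymous.
Position 2: none → 0 synonymous.
Position 3: CGU, CGC, CGG → 3 synonymous.
Total: 1 + 0 + 3 = 4.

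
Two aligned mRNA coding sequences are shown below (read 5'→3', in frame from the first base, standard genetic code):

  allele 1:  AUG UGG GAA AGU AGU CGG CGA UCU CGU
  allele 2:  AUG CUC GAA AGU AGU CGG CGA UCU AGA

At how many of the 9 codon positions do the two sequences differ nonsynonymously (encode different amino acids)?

Codon 1: AUG Met / AUG Met — identical.
Codon 2: UGG Trp / CUC Leu — nonsynonymous.
Codon 3: GAA Glu / GAA Glu — identical.
Codon 4: AGU Ser / AGU Ser — identical.
Codon 5: AGU Ser / AGU Ser — identical.
Codon 6: CGG Arg / CGG Arg — identical.
Codon 7: CGA Arg / CGA Arg — identical.
Codon 8: UCU Ser / UCU Ser — identical.
Codon 9: CGU Arg / AGA Arg — synonymous.
Nonsynonymous differences: 1.

1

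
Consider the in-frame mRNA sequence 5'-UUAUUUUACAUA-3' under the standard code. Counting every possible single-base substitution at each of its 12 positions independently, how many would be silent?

Codon 1 (UUA, Leu): 2 synonymous substitutions.
Codon 2 (UUU, Phe): 1 synonymous substitution.
Codon 3 (UAC, Tyr): 1 synonymous substitution.
Codon 4 (AUA, Ile): 2 synonymous substitutions.
Total: 2 + 1 + 1 + 2 = 6.

6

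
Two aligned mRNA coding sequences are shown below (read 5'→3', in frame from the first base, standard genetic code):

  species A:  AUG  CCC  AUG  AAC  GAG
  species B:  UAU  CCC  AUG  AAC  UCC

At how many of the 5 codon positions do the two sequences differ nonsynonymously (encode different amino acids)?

Codon 1: AUG Met / UAU Tyr — nonsynonymous.
Codon 2: CCC Pro / CCC Pro — identical.
Codon 3: AUG Met / AUG Met — identical.
Codon 4: AAC Asn / AAC Asn — identical.
Codon 5: GAG Glu / UCC Ser — nonsynonymous.
Nonsynonymous differences: 2.

2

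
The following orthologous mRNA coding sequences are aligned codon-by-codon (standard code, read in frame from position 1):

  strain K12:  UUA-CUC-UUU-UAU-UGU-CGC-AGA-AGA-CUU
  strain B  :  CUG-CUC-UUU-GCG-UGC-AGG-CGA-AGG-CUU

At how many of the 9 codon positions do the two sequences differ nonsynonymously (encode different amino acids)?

1

Codon 1: UUA Leu / CUG Leu — synonymous.
Codon 2: CUC Leu / CUC Leu — identical.
Codon 3: UUU Phe / UUU Phe — identical.
Codon 4: UAU Tyr / GCG Ala — nonsynonymous.
Codon 5: UGU Cys / UGC Cys — synonymous.
Codon 6: CGC Arg / AGG Arg — synonymous.
Codon 7: AGA Arg / CGA Arg — synonymous.
Codon 8: AGA Arg / AGG Arg — synonymous.
Codon 9: CUU Leu / CUU Leu — identical.
Nonsynonymous differences: 1.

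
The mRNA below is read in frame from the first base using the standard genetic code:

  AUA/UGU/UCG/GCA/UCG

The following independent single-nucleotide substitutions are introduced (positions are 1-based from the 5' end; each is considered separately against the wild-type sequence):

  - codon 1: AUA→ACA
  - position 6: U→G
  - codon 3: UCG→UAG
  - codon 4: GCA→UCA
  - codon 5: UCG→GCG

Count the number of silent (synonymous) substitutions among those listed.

Codon 1: AUA (Ile) → ACA (Thr) — missense.
Codon 2: UGU (Cys) → UGG (Trp) — missense.
Codon 3: UCG (Ser) → UAG (Stop) — nonsense.
Codon 4: GCA (Ala) → UCA (Ser) — missense.
Codon 5: UCG (Ser) → GCG (Ala) — missense.
Synonymous: 0 of 5.

0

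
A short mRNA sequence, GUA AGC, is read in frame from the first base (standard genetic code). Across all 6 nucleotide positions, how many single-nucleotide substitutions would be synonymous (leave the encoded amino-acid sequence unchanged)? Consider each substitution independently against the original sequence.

4

Codon 1 (GUA, Val): 3 synonymous substitutions.
Codon 2 (AGC, Ser): 1 synonymous substitution.
Total: 3 + 1 = 4.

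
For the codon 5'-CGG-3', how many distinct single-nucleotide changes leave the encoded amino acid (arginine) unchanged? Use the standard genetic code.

Position 1: AGG → 1 synonymous.
Position 2: none → 0 synonymous.
Position 3: CGU, CGC, CGA → 3 synonymous.
Total: 1 + 0 + 3 = 4.

4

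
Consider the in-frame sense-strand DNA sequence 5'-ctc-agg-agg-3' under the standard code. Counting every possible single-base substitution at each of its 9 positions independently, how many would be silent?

Codon 1 (CTC, Leu): 3 synonymous substitutions.
Codon 2 (AGG, Arg): 2 synonymous substitutions.
Codon 3 (AGG, Arg): 2 synonymous substitutions.
Total: 3 + 2 + 2 = 7.

7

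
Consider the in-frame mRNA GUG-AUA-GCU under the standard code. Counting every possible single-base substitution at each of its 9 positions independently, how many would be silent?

8

Codon 1 (GUG, Val): 3 synonymous substitutions.
Codon 2 (AUA, Ile): 2 synonymous substitutions.
Codon 3 (GCU, Ala): 3 synonymous substitutions.
Total: 3 + 2 + 3 = 8.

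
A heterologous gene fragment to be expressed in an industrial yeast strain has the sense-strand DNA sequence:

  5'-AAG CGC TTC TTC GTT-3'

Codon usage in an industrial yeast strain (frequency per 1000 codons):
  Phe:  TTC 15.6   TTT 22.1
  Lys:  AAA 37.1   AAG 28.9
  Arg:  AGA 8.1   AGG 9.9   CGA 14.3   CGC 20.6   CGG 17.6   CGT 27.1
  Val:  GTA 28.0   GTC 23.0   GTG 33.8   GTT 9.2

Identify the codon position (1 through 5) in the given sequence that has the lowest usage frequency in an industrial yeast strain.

5

Codon 1 AAG (Lys): 28.9 per 1000.
Codon 2 CGC (Arg): 20.6 per 1000.
Codon 3 TTC (Phe): 15.6 per 1000.
Codon 4 TTC (Phe): 15.6 per 1000.
Codon 5 GTT (Val): 9.2 per 1000.
Lowest frequency is 9.2 at codon 5.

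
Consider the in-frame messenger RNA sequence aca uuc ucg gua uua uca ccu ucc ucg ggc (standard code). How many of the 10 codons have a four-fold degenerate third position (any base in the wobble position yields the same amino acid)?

8

Codon 1 ACA (Thr): third position 4-fold.
Codon 2 UUC (Phe): third position 2-fold.
Codon 3 UCG (Ser): third position 4-fold.
Codon 4 GUA (Val): third position 4-fold.
Codon 5 UUA (Leu): third position 2-fold.
Codon 6 UCA (Ser): third position 4-fold.
Codon 7 CCU (Pro): third position 4-fold.
Codon 8 UCC (Ser): third position 4-fold.
Codon 9 UCG (Ser): third position 4-fold.
Codon 10 GGC (Gly): third position 4-fold.
Four-fold degenerate third positions: 8.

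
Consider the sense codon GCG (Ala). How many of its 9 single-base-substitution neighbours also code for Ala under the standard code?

3

Position 1: none → 0 synonymous.
Position 2: none → 0 synonymous.
Position 3: GCU, GCC, GCA → 3 synonymous.
Total: 0 + 0 + 3 = 3.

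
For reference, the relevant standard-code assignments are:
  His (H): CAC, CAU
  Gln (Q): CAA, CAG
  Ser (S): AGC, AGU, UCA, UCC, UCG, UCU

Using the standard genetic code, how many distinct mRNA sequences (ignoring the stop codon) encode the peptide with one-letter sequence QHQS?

48

Gln: 2 codons.
His: 2 codons.
Gln: 2 codons.
Ser: 6 codons.
2 × 2 × 2 × 6 = 48.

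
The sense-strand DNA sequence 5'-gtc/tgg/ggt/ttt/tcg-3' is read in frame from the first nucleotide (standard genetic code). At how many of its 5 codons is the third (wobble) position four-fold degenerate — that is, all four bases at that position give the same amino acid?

3

Codon 1 GTC (Val): third position 4-fold.
Codon 2 TGG (Trp): third position 1-fold.
Codon 3 GGT (Gly): third position 4-fold.
Codon 4 TTT (Phe): third position 2-fold.
Codon 5 TCG (Ser): third position 4-fold.
Four-fold degenerate third positions: 3.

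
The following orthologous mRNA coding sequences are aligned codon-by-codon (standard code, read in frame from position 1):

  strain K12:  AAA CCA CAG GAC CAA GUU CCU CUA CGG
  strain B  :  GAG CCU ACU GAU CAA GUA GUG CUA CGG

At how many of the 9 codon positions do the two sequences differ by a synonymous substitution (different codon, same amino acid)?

Codon 1: AAA Lys / GAG Glu — nonsynonymous.
Codon 2: CCA Pro / CCU Pro — synonymous.
Codon 3: CAG Gln / ACU Thr — nonsynonymous.
Codon 4: GAC Asp / GAU Asp — synonymous.
Codon 5: CAA Gln / CAA Gln — identical.
Codon 6: GUU Val / GUA Val — synonymous.
Codon 7: CCU Pro / GUG Val — nonsynonymous.
Codon 8: CUA Leu / CUA Leu — identical.
Codon 9: CGG Arg / CGG Arg — identical.
Synonymous differences: 3.

3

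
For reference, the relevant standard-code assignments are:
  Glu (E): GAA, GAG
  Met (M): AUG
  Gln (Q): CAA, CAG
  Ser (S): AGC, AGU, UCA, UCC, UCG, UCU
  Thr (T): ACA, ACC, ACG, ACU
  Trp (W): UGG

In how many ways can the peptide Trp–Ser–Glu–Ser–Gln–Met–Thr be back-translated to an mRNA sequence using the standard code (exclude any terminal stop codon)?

576

Trp: 1 codon.
Ser: 6 codons.
Glu: 2 codons.
Ser: 6 codons.
Gln: 2 codons.
Met: 1 codon.
Thr: 4 codons.
1 × 6 × 2 × 6 × 2 × 1 × 4 = 576.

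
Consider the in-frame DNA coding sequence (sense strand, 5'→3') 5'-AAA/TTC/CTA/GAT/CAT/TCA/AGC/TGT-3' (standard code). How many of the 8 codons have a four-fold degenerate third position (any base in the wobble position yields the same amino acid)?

Codon 1 AAA (Lys): third position 2-fold.
Codon 2 TTC (Phe): third position 2-fold.
Codon 3 CTA (Leu): third position 4-fold.
Codon 4 GAT (Asp): third position 2-fold.
Codon 5 CAT (His): third position 2-fold.
Codon 6 TCA (Ser): third position 4-fold.
Codon 7 AGC (Ser): third position 2-fold.
Codon 8 TGT (Cys): third position 2-fold.
Four-fold degenerate third positions: 2.

2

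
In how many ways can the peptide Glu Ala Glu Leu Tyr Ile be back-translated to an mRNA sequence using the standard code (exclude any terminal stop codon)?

576

Glu: 2 codons.
Ala: 4 codons.
Glu: 2 codons.
Leu: 6 codons.
Tyr: 2 codons.
Ile: 3 codons.
2 × 4 × 2 × 6 × 2 × 3 = 576.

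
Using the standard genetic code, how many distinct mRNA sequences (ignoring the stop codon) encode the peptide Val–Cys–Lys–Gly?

64

Val: 4 codons.
Cys: 2 codons.
Lys: 2 codons.
Gly: 4 codons.
4 × 2 × 2 × 4 = 64.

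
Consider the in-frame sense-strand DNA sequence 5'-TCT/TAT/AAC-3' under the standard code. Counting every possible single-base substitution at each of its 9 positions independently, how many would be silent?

Codon 1 (TCT, Ser): 3 synonymous substitutions.
Codon 2 (TAT, Tyr): 1 synonymous substitution.
Codon 3 (AAC, Asn): 1 synonymous substitution.
Total: 3 + 1 + 1 = 5.

5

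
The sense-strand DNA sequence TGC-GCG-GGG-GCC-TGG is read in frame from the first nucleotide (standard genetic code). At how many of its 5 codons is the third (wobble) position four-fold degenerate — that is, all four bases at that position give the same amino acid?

3

Codon 1 TGC (Cys): third position 2-fold.
Codon 2 GCG (Ala): third position 4-fold.
Codon 3 GGG (Gly): third position 4-fold.
Codon 4 GCC (Ala): third position 4-fold.
Codon 5 TGG (Trp): third position 1-fold.
Four-fold degenerate third positions: 3.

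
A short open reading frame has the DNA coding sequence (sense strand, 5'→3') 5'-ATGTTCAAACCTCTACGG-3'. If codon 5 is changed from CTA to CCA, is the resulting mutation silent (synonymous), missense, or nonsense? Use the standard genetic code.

missense

Position 14 falls in codon 5: CTA → Leu.
After the substitution the codon is CCA → Pro.
Leu ≠ Pro, so this is a missense mutation.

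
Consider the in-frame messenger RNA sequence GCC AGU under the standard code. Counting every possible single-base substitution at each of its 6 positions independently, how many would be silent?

4

Codon 1 (GCC, Ala): 3 synonymous substitutions.
Codon 2 (AGU, Ser): 1 synonymous substitution.
Total: 3 + 1 = 4.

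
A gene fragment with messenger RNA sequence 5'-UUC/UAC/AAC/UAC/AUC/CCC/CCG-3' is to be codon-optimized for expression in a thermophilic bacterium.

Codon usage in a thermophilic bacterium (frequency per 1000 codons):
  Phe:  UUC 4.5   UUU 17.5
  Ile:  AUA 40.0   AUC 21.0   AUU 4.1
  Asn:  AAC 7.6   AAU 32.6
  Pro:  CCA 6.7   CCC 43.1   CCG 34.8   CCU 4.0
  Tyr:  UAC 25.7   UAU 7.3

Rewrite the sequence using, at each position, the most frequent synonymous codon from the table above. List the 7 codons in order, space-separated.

UUU UAC AAU UAC AUA CCC CCC

Codon 1 (Phe): best is UUU at 17.5.
Codon 2 (Tyr): best is UAC at 25.7.
Codon 3 (Asn): best is AAU at 32.6.
Codon 4 (Tyr): best is UAC at 25.7.
Codon 5 (Ile): best is AUA at 40.0.
Codon 6 (Pro): best is CCC at 43.1.
Codon 7 (Pro): best is CCC at 43.1.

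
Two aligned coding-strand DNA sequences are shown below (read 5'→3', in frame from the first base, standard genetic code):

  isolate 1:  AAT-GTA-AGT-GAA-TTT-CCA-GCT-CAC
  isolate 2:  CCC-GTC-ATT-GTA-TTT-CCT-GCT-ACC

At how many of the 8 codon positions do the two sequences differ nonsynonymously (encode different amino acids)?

Codon 1: AAT Asn / CCC Pro — nonsynonymous.
Codon 2: GTA Val / GTC Val — synonymous.
Codon 3: AGT Ser / ATT Ile — nonsynonymous.
Codon 4: GAA Glu / GTA Val — nonsynonymous.
Codon 5: TTT Phe / TTT Phe — identical.
Codon 6: CCA Pro / CCT Pro — synonymous.
Codon 7: GCT Ala / GCT Ala — identical.
Codon 8: CAC His / ACC Thr — nonsynonymous.
Nonsynonymous differences: 4.

4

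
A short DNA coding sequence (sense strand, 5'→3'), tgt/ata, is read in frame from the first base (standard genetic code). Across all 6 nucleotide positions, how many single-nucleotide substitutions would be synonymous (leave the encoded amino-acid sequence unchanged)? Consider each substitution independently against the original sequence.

3

Codon 1 (TGT, Cys): 1 synonymous substitution.
Codon 2 (ATA, Ile): 2 synonymous substitutions.
Total: 1 + 2 = 3.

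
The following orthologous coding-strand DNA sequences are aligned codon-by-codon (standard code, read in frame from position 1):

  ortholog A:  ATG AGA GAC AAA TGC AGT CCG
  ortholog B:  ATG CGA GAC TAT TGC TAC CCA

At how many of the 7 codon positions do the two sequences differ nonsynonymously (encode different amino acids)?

Codon 1: ATG Met / ATG Met — identical.
Codon 2: AGA Arg / CGA Arg — synonymous.
Codon 3: GAC Asp / GAC Asp — identical.
Codon 4: AAA Lys / TAT Tyr — nonsynonymous.
Codon 5: TGC Cys / TGC Cys — identical.
Codon 6: AGT Ser / TAC Tyr — nonsynonymous.
Codon 7: CCG Pro / CCA Pro — synonymous.
Nonsynonymous differences: 2.

2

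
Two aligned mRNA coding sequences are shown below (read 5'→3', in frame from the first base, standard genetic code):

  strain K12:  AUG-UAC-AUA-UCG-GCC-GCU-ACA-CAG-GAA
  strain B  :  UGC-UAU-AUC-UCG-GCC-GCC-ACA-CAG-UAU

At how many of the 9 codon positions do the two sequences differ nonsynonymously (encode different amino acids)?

Codon 1: AUG Met / UGC Cys — nonsynonymous.
Codon 2: UAC Tyr / UAU Tyr — synonymous.
Codon 3: AUA Ile / AUC Ile — synonymous.
Codon 4: UCG Ser / UCG Ser — identical.
Codon 5: GCC Ala / GCC Ala — identical.
Codon 6: GCU Ala / GCC Ala — synonymous.
Codon 7: ACA Thr / ACA Thr — identical.
Codon 8: CAG Gln / CAG Gln — identical.
Codon 9: GAA Glu / UAU Tyr — nonsynonymous.
Nonsynonymous differences: 2.

2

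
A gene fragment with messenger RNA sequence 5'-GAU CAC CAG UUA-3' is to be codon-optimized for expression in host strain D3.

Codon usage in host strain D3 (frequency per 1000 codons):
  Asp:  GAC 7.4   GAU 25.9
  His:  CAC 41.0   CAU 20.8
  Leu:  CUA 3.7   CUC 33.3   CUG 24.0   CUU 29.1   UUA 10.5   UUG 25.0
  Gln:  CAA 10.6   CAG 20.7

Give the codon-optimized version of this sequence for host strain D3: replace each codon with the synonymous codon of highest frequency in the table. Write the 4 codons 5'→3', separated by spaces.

Codon 1 (Asp): best is GAU at 25.9.
Codon 2 (His): best is CAC at 41.0.
Codon 3 (Gln): best is CAG at 20.7.
Codon 4 (Leu): best is CUC at 33.3.

GAU CAC CAG CUC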